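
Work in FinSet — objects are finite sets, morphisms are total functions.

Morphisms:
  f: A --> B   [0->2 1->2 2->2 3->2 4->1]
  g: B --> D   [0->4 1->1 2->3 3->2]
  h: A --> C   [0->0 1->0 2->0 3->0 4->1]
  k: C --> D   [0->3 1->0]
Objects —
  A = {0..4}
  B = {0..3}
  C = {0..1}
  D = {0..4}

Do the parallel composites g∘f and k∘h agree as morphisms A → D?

Path 1 = f;g:
  0 f-->2 g-->3
  1 f-->2 g-->3
  2 f-->2 g-->3
  3 f-->2 g-->3
  4 f-->1 g-->1
  composite₁ = [0->3 1->3 2->3 3->3 4->1]
Path 2 = h;k:
  0 h-->0 k-->3
  1 h-->0 k-->3
  2 h-->0 k-->3
  3 h-->0 k-->3
  4 h-->1 k-->0
  composite₂ = [0->3 1->3 2->3 3->3 4->0]
Equal? distinct morphisms ✗

Answer: DOES NOT COMMUTE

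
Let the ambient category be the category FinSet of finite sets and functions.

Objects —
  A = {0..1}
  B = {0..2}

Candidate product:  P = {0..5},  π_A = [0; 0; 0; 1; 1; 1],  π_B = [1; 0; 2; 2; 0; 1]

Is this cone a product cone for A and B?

Answer: VALID PRODUCT

Derivation:
|A|·|B| = 2·3 = 6;  |P| = 6
Check the pairing map k ↦ (π_A(k), π_B(k)):
  0 ↦ (0,1)
  1 ↦ (0,0)
  2 ↦ (0,2)
  3 ↦ (1,2)
  4 ↦ (1,0)
  5 ↦ (1,1)
distinct pairs in image: 6 / 6 needed
  → bijection onto A×B; projections well-typed.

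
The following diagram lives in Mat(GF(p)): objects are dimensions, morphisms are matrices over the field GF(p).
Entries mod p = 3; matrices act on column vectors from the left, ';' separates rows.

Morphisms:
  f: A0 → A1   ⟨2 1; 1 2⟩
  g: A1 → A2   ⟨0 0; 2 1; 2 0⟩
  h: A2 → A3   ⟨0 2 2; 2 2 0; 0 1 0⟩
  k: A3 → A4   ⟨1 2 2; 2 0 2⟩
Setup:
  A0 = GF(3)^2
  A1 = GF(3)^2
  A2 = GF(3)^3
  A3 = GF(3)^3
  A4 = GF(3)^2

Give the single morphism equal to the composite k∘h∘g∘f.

Answer: ⟨0 0; 1 2⟩

Derivation:
  e0=[1,0] f→[2,1] g→[0,2,1] h→[0,1,2] k→[0,1]
  e1=[0,1] f→[1,2] g→[0,1,2] h→[0,2,1] k→[0,2]
result: ⟨0 0; 1 2⟩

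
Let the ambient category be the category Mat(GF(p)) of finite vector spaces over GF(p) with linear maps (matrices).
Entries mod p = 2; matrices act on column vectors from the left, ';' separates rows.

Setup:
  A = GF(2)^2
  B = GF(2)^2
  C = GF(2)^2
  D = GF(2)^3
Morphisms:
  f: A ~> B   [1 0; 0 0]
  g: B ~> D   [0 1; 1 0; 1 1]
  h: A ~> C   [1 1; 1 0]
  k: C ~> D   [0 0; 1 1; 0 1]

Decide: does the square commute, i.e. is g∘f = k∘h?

Answer: DOES NOT COMMUTE

Work:
Path 1 = f;g:
  e0=[1,0] f~>[1,0] g~>[0,1,1]
  e1=[0,1] f~>[0,0] g~>[0,0,0]
  result₁ = [0 0; 1 0; 1 0]
Path 2 = h;k:
  e0=[1,0] h~>[1,1] k~>[0,0,1]
  e1=[0,1] h~>[1,0] k~>[0,1,0]
  result₂ = [0 0; 0 1; 1 0]
Equal? distinct morphisms ✗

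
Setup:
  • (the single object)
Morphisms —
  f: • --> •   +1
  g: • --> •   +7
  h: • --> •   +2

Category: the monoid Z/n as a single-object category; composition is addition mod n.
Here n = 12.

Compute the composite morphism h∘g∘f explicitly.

Answer: +10

Trace:
  0 +1≡1 +7≡8 +2≡10  (mod 12)
result: +10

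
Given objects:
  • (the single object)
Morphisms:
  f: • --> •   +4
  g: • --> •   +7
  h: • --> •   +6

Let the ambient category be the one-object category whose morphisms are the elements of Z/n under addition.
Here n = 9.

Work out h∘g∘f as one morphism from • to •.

  0 +4≡4 +7≡2 +6≡8  (mod 9)
result: +8

Answer: +8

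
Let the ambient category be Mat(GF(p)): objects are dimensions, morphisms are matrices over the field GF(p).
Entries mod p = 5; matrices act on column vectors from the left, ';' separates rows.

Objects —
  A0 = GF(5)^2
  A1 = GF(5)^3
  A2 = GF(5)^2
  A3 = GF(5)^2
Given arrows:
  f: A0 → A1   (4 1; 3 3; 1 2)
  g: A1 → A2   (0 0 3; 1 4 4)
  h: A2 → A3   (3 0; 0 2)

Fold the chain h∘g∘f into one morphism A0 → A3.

  e0=(1,0) f→(4,3,1) g→(3,0) h→(4,0)
  e1=(0,1) f→(1,3,2) g→(1,1) h→(3,2)
result: (4 3; 0 2)

Answer: (4 3; 0 2)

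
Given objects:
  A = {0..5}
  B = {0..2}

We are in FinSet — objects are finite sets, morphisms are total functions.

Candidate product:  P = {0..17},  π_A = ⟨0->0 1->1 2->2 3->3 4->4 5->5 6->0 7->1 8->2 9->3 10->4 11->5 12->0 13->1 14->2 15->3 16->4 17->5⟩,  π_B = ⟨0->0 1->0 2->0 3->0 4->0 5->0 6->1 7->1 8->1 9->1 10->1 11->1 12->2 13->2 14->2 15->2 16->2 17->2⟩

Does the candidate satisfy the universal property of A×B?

|A|·|B| = 6·3 = 18;  |P| = 18
Check the pairing map k ↦ (π_A(k), π_B(k)):
  0 -> (0,0)
  1 -> (1,0)
  2 -> (2,0)
  3 -> (3,0)
  4 -> (4,0)
  5 -> (5,0)
  6 -> (0,1)
  7 -> (1,1)
  8 -> (2,1)
  9 -> (3,1)
  10 -> (4,1)
  11 -> (5,1)
  12 -> (0,2)
  13 -> (1,2)
  14 -> (2,2)
  15 -> (3,2)
  16 -> (4,2)
  17 -> (5,2)
distinct pairs in image: 18 / 18 needed
  → bijection onto A×B; projections well-typed.

Answer: VALID PRODUCT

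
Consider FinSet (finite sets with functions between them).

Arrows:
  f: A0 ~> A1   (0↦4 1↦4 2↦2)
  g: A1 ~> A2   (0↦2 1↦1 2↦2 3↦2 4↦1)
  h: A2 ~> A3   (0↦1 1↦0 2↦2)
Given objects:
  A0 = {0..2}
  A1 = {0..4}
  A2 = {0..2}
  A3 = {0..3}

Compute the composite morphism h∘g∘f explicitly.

Answer: (0↦0 1↦0 2↦2)

Work:
  0 f~>4 g~>1 h~>0
  1 f~>4 g~>1 h~>0
  2 f~>2 g~>2 h~>2
composite: (0↦0 1↦0 2↦2)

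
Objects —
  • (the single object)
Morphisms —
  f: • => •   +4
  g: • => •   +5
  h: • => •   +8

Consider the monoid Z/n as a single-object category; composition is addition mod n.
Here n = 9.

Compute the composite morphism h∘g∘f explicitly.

Answer: +8

Trace:
  0 +4≡4 +5≡0 +8≡8  (mod 9)
⟦path⟧: +8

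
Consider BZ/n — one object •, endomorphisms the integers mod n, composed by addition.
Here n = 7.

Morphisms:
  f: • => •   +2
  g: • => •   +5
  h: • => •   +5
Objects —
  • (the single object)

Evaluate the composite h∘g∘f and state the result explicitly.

Answer: +5

Work:
  0 +2≡2 +5≡0 +5≡5  (mod 7)
⟦path⟧: +5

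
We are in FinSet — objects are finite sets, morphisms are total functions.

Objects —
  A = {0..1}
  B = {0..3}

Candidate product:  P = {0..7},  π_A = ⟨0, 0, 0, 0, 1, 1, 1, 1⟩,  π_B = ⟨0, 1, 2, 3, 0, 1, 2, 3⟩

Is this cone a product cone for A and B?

Answer: VALID PRODUCT

Trace:
|A|·|B| = 2·4 = 8;  |P| = 8
Check the pairing map k ↦ (π_A(k), π_B(k)):
  0 : (0,0)
  1 : (0,1)
  2 : (0,2)
  3 : (0,3)
  4 : (1,0)
  5 : (1,1)
  6 : (1,2)
  7 : (1,3)
distinct pairs in image: 8 / 8 needed
  → bijection onto A×B; projections well-typed.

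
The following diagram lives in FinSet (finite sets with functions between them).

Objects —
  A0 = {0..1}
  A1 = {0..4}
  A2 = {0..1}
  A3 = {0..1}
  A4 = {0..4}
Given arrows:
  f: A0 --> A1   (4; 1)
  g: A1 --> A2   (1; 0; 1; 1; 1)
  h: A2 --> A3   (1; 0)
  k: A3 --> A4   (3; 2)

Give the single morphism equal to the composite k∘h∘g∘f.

  0 f-->4 g-->1 h-->0 k-->3
  1 f-->1 g-->0 h-->1 k-->2
⟦path⟧: (3; 2)

Answer: (3; 2)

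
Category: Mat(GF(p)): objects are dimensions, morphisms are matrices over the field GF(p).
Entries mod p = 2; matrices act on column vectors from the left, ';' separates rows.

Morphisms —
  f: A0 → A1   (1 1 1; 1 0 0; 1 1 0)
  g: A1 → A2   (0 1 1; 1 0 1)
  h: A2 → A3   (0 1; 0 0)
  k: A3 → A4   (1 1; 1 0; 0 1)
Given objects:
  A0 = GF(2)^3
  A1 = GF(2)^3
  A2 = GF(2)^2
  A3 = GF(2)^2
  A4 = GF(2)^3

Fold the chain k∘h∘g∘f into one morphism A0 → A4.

Answer: (0 0 1; 0 0 1; 0 0 0)

Work:
  e0=(1,0,0) f→(1,1,1) g→(0,0) h→(0,0) k→(0,0,0)
  e1=(0,1,0) f→(1,0,1) g→(1,0) h→(0,0) k→(0,0,0)
  e2=(0,0,1) f→(1,0,0) g→(0,1) h→(1,0) k→(1,1,0)
composite: (0 0 1; 0 0 1; 0 0 0)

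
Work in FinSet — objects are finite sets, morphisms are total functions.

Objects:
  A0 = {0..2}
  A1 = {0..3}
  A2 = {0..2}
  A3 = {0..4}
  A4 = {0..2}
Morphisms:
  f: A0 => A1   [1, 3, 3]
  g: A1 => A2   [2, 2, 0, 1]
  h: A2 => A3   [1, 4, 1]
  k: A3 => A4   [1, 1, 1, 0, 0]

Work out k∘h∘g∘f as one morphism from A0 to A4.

  0 f=>1 g=>2 h=>1 k=>1
  1 f=>3 g=>1 h=>4 k=>0
  2 f=>3 g=>1 h=>4 k=>0
⟦path⟧: [1, 0, 0]

Answer: [1, 0, 0]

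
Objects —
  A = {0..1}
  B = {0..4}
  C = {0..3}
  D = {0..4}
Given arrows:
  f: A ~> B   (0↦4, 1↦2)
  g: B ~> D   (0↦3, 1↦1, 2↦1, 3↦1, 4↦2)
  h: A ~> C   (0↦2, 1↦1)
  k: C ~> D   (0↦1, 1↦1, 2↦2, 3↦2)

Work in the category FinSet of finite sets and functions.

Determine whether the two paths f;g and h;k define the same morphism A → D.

Along f;g (path 1):
  0 f~>4 g~>2
  1 f~>2 g~>1
  result₁ = (0↦2, 1↦1)
Along h;k (path 2):
  0 h~>2 k~>2
  1 h~>1 k~>1
  result₂ = (0↦2, 1↦1)
Equal? same morphism ✓

Answer: COMMUTES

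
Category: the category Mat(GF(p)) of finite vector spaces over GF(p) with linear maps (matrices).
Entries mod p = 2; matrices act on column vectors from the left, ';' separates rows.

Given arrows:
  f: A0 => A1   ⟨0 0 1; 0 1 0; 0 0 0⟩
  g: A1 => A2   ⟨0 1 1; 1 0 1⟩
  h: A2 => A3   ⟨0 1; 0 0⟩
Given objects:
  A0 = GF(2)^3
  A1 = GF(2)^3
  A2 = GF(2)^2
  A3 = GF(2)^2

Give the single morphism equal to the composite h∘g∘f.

  e0=[1,0,0] f=>[0,0,0] g=>[0,0] h=>[0,0]
  e1=[0,1,0] f=>[0,1,0] g=>[1,0] h=>[0,0]
  e2=[0,0,1] f=>[1,0,0] g=>[0,1] h=>[1,0]
result: ⟨0 0 1; 0 0 0⟩

Answer: ⟨0 0 1; 0 0 0⟩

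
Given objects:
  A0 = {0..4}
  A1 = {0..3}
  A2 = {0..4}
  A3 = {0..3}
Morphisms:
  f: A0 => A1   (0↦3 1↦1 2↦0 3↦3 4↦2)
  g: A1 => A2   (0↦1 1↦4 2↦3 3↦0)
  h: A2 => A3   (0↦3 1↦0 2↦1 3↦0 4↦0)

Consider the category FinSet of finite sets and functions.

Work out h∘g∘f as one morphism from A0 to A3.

  0 f=>3 g=>0 h=>3
  1 f=>1 g=>4 h=>0
  2 f=>0 g=>1 h=>0
  3 f=>3 g=>0 h=>3
  4 f=>2 g=>3 h=>0
composite: (0↦3 1↦0 2↦0 3↦3 4↦0)

Answer: (0↦3 1↦0 2↦0 3↦3 4↦0)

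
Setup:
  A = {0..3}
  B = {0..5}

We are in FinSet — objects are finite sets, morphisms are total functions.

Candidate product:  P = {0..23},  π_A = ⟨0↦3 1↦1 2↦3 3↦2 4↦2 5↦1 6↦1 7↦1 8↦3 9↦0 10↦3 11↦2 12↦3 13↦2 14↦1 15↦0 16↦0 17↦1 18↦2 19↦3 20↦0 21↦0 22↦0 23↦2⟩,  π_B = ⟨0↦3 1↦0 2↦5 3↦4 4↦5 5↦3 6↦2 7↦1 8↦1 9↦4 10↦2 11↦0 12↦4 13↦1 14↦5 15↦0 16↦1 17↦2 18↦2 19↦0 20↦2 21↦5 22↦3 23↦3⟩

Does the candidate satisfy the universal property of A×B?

|A|·|B| = 4·6 = 24;  |P| = 24
Check the pairing map k ↦ (π_A(k), π_B(k)):
  0 ↦ (3,3)
  1 ↦ (1,0)
  2 ↦ (3,5)
  3 ↦ (2,4)
  4 ↦ (2,5)
  5 ↦ (1,3)
  6 ↦ (1,2)
  7 ↦ (1,1)
  8 ↦ (3,1)
  9 ↦ (0,4)
  10 ↦ (3,2)
  11 ↦ (2,0)
  12 ↦ (3,4)
  13 ↦ (2,1)
  14 ↦ (1,5)
  15 ↦ (0,0)
  16 ↦ (0,1)
  17 ↦ (1,2)  ✗ repeats pair of k=6
  18 ↦ (2,2)
  19 ↦ (3,0)
  20 ↦ (0,2)
  21 ↦ (0,5)
  22 ↦ (0,3)
  23 ↦ (2,3)
distinct pairs in image: 23 / 24 needed
  → (1,2) hit at k=6 and k=17

Answer: NOT A VALID PRODUCT — duplicate pair at indices 6,17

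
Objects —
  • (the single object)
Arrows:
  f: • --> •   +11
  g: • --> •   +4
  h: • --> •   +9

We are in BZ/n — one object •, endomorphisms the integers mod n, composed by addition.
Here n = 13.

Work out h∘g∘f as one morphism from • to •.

  0 +11≡11 +4≡2 +9≡11  (mod 13)
composite: +11

Answer: +11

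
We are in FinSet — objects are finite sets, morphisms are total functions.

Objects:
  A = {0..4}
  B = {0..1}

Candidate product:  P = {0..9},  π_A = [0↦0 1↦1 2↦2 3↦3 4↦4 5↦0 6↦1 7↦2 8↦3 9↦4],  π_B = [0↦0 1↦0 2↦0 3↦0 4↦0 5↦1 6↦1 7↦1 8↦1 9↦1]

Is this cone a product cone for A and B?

|A|·|B| = 5·2 = 10;  |P| = 10
Check the pairing map k ↦ (π_A(k), π_B(k)):
  0 ↦ (0,0)
  1 ↦ (1,0)
  2 ↦ (2,0)
  3 ↦ (3,0)
  4 ↦ (4,0)
  5 ↦ (0,1)
  6 ↦ (1,1)
  7 ↦ (2,1)
  8 ↦ (3,1)
  9 ↦ (4,1)
distinct pairs in image: 10 / 10 needed
  → bijection onto A×B; projections well-typed.

Answer: VALID PRODUCT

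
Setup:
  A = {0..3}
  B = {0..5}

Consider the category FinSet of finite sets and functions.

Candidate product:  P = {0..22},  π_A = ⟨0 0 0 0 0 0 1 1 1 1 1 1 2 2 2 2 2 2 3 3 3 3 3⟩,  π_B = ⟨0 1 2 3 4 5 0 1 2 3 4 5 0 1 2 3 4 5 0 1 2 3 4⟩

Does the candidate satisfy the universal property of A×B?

|A|·|B| = 4·6 = 24;  |P| = 23
  → cardinalities differ; no bijection possible.

Answer: NOT A VALID PRODUCT — |P|=23 ≠ |A|·|B|=24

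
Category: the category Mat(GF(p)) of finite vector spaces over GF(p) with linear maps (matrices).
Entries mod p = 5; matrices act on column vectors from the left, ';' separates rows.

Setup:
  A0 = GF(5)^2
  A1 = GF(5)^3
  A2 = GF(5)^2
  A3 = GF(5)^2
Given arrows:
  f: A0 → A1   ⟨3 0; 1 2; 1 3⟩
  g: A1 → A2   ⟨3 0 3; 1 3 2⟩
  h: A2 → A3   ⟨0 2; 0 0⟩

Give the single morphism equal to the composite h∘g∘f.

Answer: ⟨1 4; 0 0⟩

Trace:
  e0=[1,0] f→[3,1,1] g→[2,3] h→[1,0]
  e1=[0,1] f→[0,2,3] g→[4,2] h→[4,0]
composite: ⟨1 4; 0 0⟩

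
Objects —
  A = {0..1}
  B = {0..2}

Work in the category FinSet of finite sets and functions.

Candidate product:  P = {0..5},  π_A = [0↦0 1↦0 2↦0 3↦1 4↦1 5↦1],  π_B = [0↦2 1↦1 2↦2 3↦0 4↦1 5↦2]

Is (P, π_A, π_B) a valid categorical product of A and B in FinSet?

Answer: NOT A VALID PRODUCT — duplicate pair at indices 2,0

Trace:
|A|·|B| = 2·3 = 6;  |P| = 6
Check the pairing map k ↦ (π_A(k), π_B(k)):
  0 ↦ (0,2)
  1 ↦ (0,1)
  2 ↦ (0,2)  ✗ repeats pair of k=0
  3 ↦ (1,0)
  4 ↦ (1,1)
  5 ↦ (1,2)
distinct pairs in image: 5 / 6 needed
  → (0,2) hit at k=0 and k=2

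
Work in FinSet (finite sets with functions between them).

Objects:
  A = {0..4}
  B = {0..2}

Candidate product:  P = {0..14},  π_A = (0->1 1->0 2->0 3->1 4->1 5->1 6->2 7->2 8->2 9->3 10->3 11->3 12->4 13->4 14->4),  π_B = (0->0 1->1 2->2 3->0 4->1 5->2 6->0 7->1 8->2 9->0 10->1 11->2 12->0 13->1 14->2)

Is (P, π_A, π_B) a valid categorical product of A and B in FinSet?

|A|·|B| = 5·3 = 15;  |P| = 15
Check the pairing map k ↦ (π_A(k), π_B(k)):
  0 -> (1,0)
  1 -> (0,1)
  2 -> (0,2)
  3 -> (1,0)  ✗ repeats pair of k=0
  4 -> (1,1)
  5 -> (1,2)
  6 -> (2,0)
  7 -> (2,1)
  8 -> (2,2)
  9 -> (3,0)
  10 -> (3,1)
  11 -> (3,2)
  12 -> (4,0)
  13 -> (4,1)
  14 -> (4,2)
distinct pairs in image: 14 / 15 needed
  → (1,0) hit at k=0 and k=3

Answer: NOT A VALID PRODUCT — duplicate pair at indices 3,0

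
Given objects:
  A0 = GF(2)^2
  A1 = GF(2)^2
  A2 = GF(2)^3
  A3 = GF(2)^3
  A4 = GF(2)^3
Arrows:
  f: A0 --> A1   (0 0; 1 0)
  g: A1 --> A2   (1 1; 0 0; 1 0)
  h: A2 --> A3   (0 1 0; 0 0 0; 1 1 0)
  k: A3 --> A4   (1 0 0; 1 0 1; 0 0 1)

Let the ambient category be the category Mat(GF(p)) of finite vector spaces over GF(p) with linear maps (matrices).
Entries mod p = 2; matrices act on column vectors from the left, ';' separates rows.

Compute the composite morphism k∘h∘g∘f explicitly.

Answer: (0 0; 1 0; 1 0)

Work:
  e0=⟨1,0⟩ f-->⟨0,1⟩ g-->⟨1,0,0⟩ h-->⟨0,0,1⟩ k-->⟨0,1,1⟩
  e1=⟨0,1⟩ f-->⟨0,0⟩ g-->⟨0,0,0⟩ h-->⟨0,0,0⟩ k-->⟨0,0,0⟩
composite: (0 0; 1 0; 1 0)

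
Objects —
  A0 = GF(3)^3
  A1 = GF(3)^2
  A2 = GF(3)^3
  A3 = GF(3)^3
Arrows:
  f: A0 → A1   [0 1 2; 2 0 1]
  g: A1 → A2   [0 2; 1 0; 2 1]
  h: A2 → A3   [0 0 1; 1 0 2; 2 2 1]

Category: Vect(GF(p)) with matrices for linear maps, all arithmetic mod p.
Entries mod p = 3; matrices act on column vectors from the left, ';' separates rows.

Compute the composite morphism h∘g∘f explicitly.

Answer: [2 2 2; 2 1 0; 1 1 1]

Trace:
  e0=⟨1,0,0⟩ f→⟨0,2⟩ g→⟨1,0,2⟩ h→⟨2,2,1⟩
  e1=⟨0,1,0⟩ f→⟨1,0⟩ g→⟨0,1,2⟩ h→⟨2,1,1⟩
  e2=⟨0,0,1⟩ f→⟨2,1⟩ g→⟨2,2,2⟩ h→⟨2,0,1⟩
result: [2 2 2; 2 1 0; 1 1 1]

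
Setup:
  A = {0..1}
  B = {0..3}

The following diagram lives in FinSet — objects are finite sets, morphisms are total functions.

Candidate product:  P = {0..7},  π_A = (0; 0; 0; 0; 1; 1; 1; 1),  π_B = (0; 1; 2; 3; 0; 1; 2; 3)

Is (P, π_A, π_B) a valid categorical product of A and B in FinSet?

Answer: VALID PRODUCT

Trace:
|A|·|B| = 2·4 = 8;  |P| = 8
Check the pairing map k ↦ (π_A(k), π_B(k)):
  0 : (0,0)
  1 : (0,1)
  2 : (0,2)
  3 : (0,3)
  4 : (1,0)
  5 : (1,1)
  6 : (1,2)
  7 : (1,3)
distinct pairs in image: 8 / 8 needed
  → bijection onto A×B; projections well-typed.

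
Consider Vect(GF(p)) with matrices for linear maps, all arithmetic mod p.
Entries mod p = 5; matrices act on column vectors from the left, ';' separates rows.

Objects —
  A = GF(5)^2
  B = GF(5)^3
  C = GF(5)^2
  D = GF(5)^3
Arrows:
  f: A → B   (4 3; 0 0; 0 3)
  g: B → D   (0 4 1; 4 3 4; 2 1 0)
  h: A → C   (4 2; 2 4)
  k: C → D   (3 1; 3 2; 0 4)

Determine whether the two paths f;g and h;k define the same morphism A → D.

Path 1 = f;g:
  e0=⟨1,0⟩ f→⟨4,0,0⟩ g→⟨0,1,3⟩
  e1=⟨0,1⟩ f→⟨3,0,3⟩ g→⟨3,4,1⟩
  result₁ = (0 3; 1 4; 3 1)
Path 2 = h;k:
  e0=⟨1,0⟩ h→⟨4,2⟩ k→⟨4,1,3⟩
  e1=⟨0,1⟩ h→⟨2,4⟩ k→⟨0,4,1⟩
  result₂ = (4 0; 1 4; 3 1)
Equal? NO — does not commute

Answer: DOES NOT COMMUTE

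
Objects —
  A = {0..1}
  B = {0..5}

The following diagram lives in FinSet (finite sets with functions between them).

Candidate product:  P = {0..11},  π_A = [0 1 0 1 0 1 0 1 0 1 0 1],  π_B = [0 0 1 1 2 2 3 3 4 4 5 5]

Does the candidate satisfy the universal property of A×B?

|A|·|B| = 2·6 = 12;  |P| = 12
Check the pairing map k ↦ (π_A(k), π_B(k)):
  0 -> (0,0)
  1 -> (1,0)
  2 -> (0,1)
  3 -> (1,1)
  4 -> (0,2)
  5 -> (1,2)
  6 -> (0,3)
  7 -> (1,3)
  8 -> (0,4)
  9 -> (1,4)
  10 -> (0,5)
  11 -> (1,5)
distinct pairs in image: 12 / 12 needed
  → bijection onto A×B; projections well-typed.

Answer: VALID PRODUCT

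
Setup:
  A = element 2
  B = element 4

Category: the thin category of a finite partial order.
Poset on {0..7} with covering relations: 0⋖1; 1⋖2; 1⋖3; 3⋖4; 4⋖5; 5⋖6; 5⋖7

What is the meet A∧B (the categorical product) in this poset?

Lower bounds of A=2 and B=4: {0,1}
  0 ≤ 1
  1 ≤ 1
glb = 1

Answer: A∧B = 1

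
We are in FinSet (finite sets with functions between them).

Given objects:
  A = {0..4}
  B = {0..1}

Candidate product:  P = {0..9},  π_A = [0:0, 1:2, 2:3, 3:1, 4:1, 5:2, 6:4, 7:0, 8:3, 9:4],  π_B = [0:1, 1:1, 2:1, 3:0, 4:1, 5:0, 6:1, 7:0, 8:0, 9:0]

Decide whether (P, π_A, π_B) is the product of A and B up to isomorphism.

Answer: VALID PRODUCT

Trace:
|A|·|B| = 5·2 = 10;  |P| = 10
Check the pairing map k ↦ (π_A(k), π_B(k)):
  0 : (0,1)
  1 : (2,1)
  2 : (3,1)
  3 : (1,0)
  4 : (1,1)
  5 : (2,0)
  6 : (4,1)
  7 : (0,0)
  8 : (3,0)
  9 : (4,0)
distinct pairs in image: 10 / 10 needed
  → bijection onto A×B; projections well-typed.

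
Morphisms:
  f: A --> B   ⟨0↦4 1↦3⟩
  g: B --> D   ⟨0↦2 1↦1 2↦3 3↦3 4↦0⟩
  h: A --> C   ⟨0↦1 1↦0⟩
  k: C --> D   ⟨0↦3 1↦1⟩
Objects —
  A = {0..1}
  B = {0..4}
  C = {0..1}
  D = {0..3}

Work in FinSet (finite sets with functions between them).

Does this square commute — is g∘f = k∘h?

1) trace f;g:
  0 f-->4 g-->0
  1 f-->3 g-->3
  composite₁ = ⟨0↦0 1↦3⟩
2) trace h;k:
  0 h-->1 k-->1
  1 h-->0 k-->3
  composite₂ = ⟨0↦1 1↦3⟩
Equal? differ; not commutative

Answer: DOES NOT COMMUTE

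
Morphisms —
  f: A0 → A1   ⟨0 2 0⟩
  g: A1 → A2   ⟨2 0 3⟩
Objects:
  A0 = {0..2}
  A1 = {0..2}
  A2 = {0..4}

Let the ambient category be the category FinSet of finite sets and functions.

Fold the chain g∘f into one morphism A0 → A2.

  0 f→0 g→2
  1 f→2 g→3
  2 f→0 g→2
⟦path⟧: ⟨2 3 2⟩

Answer: ⟨2 3 2⟩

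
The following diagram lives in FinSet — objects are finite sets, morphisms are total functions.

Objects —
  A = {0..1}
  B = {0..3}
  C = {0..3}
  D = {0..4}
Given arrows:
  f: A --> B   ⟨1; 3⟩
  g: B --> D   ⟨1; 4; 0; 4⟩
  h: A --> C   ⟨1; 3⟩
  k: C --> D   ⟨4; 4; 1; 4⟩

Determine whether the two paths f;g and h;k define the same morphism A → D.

Along f;g (path 1):
  0 f-->1 g-->4
  1 f-->3 g-->4
  result₁ = ⟨4; 4⟩
Along h;k (path 2):
  0 h-->1 k-->4
  1 h-->3 k-->4
  result₂ = ⟨4; 4⟩
Equal? equal; square commutes

Answer: COMMUTES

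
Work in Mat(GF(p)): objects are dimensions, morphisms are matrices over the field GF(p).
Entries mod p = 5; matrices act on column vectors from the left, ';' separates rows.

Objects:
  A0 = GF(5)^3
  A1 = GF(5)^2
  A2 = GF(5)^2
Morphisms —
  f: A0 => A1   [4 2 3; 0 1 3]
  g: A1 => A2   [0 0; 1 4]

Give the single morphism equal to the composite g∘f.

  e0=[1,0,0] f=>[4,0] g=>[0,4]
  e1=[0,1,0] f=>[2,1] g=>[0,1]
  e2=[0,0,1] f=>[3,3] g=>[0,0]
result: [0 0 0; 4 1 0]

Answer: [0 0 0; 4 1 0]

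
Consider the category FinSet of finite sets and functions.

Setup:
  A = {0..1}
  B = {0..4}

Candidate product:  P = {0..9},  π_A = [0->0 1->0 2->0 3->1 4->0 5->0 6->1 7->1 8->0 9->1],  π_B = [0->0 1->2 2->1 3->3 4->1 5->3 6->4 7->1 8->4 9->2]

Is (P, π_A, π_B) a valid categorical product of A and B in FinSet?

Answer: NOT A VALID PRODUCT — duplicate pair at indices 2,4

Derivation:
|A|·|B| = 2·5 = 10;  |P| = 10
Check the pairing map k ↦ (π_A(k), π_B(k)):
  0 -> (0,0)
  1 -> (0,2)
  2 -> (0,1)
  3 -> (1,3)
  4 -> (0,1)  ✗ repeats pair of k=2
  5 -> (0,3)
  6 -> (1,4)
  7 -> (1,1)
  8 -> (0,4)
  9 -> (1,2)
distinct pairs in image: 9 / 10 needed
  → (0,1) hit at k=2 and k=4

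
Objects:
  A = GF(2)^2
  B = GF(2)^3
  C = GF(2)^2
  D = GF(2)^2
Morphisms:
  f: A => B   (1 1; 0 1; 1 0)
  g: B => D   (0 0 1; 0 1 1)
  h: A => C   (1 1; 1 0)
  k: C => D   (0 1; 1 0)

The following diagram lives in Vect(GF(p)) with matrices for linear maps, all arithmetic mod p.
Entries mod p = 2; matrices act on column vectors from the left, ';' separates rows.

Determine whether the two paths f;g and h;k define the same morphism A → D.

Path 1 = f;g:
  e0=⟨1,0⟩ f=>⟨1,0,1⟩ g=>⟨1,1⟩
  e1=⟨0,1⟩ f=>⟨1,1,0⟩ g=>⟨0,1⟩
  result₁ = (1 0; 1 1)
Path 2 = h;k:
  e0=⟨1,0⟩ h=>⟨1,1⟩ k=>⟨1,1⟩
  e1=⟨0,1⟩ h=>⟨1,0⟩ k=>⟨0,1⟩
  result₂ = (1 0; 1 1)
Equal? same morphism ✓

Answer: COMMUTES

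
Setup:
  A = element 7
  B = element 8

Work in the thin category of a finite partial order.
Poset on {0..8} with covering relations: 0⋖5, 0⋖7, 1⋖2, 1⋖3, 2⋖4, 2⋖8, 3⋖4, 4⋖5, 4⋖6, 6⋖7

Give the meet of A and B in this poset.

Answer: A∧B = 2

Trace:
{x : x≤A ∧ x≤B} = {1,2}  (A=7, B=8)
  1 ≤ 2
  2 ≤ 2
glb = 2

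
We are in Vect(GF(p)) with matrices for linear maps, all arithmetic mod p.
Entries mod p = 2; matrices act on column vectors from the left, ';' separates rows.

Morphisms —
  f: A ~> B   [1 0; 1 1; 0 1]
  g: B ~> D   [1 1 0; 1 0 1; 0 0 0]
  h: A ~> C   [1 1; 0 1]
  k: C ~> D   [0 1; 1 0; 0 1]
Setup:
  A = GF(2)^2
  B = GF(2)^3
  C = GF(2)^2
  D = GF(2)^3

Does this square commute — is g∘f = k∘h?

1) trace f;g:
  e0=⟨1,0⟩ f~>⟨1,1,0⟩ g~>⟨0,1,0⟩
  e1=⟨0,1⟩ f~>⟨0,1,1⟩ g~>⟨1,1,0⟩
  result₁ = [0 1; 1 1; 0 0]
2) trace h;k:
  e0=⟨1,0⟩ h~>⟨1,0⟩ k~>⟨0,1,0⟩
  e1=⟨0,1⟩ h~>⟨1,1⟩ k~>⟨1,1,1⟩
  result₂ = [0 1; 1 1; 0 1]
Equal? distinct morphisms ✗

Answer: DOES NOT COMMUTE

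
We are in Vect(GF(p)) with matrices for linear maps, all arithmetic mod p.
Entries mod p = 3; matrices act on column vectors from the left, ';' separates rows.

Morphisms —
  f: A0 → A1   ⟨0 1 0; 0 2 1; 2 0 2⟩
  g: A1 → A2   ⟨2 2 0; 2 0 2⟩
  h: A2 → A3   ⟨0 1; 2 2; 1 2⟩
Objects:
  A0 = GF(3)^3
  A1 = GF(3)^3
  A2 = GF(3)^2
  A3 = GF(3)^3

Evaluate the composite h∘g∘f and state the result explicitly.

Answer: ⟨1 2 1; 2 1 0; 2 1 1⟩

Derivation:
  e0=(1,0,0) f→(0,0,2) g→(0,1) h→(1,2,2)
  e1=(0,1,0) f→(1,2,0) g→(0,2) h→(2,1,1)
  e2=(0,0,1) f→(0,1,2) g→(2,1) h→(1,0,1)
result: ⟨1 2 1; 2 1 0; 2 1 1⟩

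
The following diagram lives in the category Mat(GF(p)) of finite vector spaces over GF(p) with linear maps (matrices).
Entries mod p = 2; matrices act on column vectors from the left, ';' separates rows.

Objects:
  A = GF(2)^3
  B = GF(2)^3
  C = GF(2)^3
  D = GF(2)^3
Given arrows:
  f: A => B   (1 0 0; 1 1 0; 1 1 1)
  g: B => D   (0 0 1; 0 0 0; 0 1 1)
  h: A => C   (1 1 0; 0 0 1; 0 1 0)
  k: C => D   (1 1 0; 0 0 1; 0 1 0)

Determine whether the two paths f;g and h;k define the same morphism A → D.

1) trace f;g:
  e0=⟨1,0,0⟩ f=>⟨1,1,1⟩ g=>⟨1,0,0⟩
  e1=⟨0,1,0⟩ f=>⟨0,1,1⟩ g=>⟨1,0,0⟩
  e2=⟨0,0,1⟩ f=>⟨0,0,1⟩ g=>⟨1,0,1⟩
  ⟦path⟧₁ = (1 1 1; 0 0 0; 0 0 1)
2) trace h;k:
  e0=⟨1,0,0⟩ h=>⟨1,0,0⟩ k=>⟨1,0,0⟩
  e1=⟨0,1,0⟩ h=>⟨1,0,1⟩ k=>⟨1,1,0⟩
  e2=⟨0,0,1⟩ h=>⟨0,1,0⟩ k=>⟨1,0,1⟩
  ⟦path⟧₂ = (1 1 1; 0 1 0; 0 0 1)
Equal? NO — does not commute

Answer: DOES NOT COMMUTE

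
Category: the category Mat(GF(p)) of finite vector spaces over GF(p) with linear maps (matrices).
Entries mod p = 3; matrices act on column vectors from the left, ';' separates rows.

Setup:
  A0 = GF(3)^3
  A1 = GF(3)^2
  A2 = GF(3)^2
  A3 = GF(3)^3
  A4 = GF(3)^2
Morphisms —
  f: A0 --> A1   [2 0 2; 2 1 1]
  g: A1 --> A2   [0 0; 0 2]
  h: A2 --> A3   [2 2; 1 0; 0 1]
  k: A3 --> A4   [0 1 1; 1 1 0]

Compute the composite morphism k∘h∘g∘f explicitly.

  e0=[1,0,0] f-->[2,2] g-->[0,1] h-->[2,0,1] k-->[1,2]
  e1=[0,1,0] f-->[0,1] g-->[0,2] h-->[1,0,2] k-->[2,1]
  e2=[0,0,1] f-->[2,1] g-->[0,2] h-->[1,0,2] k-->[2,1]
composite: [1 2 2; 2 1 1]

Answer: [1 2 2; 2 1 1]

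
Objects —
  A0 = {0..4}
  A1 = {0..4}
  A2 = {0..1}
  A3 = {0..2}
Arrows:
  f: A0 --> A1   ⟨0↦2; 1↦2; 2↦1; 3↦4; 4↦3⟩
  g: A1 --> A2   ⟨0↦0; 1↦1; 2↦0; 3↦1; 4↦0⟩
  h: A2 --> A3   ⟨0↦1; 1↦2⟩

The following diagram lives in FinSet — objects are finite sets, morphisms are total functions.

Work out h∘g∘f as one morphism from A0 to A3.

  0 f-->2 g-->0 h-->1
  1 f-->2 g-->0 h-->1
  2 f-->1 g-->1 h-->2
  3 f-->4 g-->0 h-->1
  4 f-->3 g-->1 h-->2
⟦path⟧: ⟨0↦1; 1↦1; 2↦2; 3↦1; 4↦2⟩

Answer: ⟨0↦1; 1↦1; 2↦2; 3↦1; 4↦2⟩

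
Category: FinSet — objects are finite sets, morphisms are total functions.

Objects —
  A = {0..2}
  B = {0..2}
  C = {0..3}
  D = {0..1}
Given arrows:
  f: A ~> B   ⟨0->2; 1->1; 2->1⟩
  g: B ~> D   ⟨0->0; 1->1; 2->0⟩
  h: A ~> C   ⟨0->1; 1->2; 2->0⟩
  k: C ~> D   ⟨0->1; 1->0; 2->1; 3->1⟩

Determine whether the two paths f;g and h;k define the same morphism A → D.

Answer: COMMUTES

Work:
Path 1 = f;g:
  0 f~>2 g~>0
  1 f~>1 g~>1
  2 f~>1 g~>1
  ⟦path⟧₁ = ⟨0->0; 1->1; 2->1⟩
Path 2 = h;k:
  0 h~>1 k~>0
  1 h~>2 k~>1
  2 h~>0 k~>1
  ⟦path⟧₂ = ⟨0->0; 1->1; 2->1⟩
Equal? equal; square commutes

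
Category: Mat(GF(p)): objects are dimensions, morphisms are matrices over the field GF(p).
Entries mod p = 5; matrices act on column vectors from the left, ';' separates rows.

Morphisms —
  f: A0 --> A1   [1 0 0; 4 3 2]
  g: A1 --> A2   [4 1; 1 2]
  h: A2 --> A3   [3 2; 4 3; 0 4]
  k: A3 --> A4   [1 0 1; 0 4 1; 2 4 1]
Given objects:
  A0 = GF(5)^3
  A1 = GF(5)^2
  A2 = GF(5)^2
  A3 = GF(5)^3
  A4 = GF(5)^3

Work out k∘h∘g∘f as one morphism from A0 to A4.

  e0=[1,0,0] f-->[1,4] g-->[3,4] h-->[2,4,1] k-->[3,2,1]
  e1=[0,1,0] f-->[0,3] g-->[3,1] h-->[1,0,4] k-->[0,4,1]
  e2=[0,0,1] f-->[0,2] g-->[2,4] h-->[4,0,1] k-->[0,1,4]
composite: [3 0 0; 2 4 1; 1 1 4]

Answer: [3 0 0; 2 4 1; 1 1 4]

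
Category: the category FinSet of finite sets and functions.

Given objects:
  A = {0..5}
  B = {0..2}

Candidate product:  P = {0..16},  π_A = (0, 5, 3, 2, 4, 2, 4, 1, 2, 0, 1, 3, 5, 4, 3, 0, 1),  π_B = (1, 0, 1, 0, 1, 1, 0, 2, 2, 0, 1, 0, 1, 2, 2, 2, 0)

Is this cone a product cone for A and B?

|A|·|B| = 6·3 = 18;  |P| = 17
  → cardinalities differ; no bijection possible.

Answer: NOT A VALID PRODUCT — |P|=17 ≠ |A|·|B|=18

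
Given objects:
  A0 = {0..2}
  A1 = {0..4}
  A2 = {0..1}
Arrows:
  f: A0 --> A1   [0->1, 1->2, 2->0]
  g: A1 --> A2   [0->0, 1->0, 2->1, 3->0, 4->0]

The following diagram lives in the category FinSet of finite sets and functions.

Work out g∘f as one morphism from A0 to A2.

Answer: [0->0, 1->1, 2->0]

Work:
  0 f-->1 g-->0
  1 f-->2 g-->1
  2 f-->0 g-->0
result: [0->0, 1->1, 2->0]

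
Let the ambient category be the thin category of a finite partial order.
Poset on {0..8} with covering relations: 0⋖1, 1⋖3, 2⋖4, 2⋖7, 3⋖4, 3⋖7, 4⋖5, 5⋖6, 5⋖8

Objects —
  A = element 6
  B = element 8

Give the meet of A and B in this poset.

Lower bounds of A=6 and B=8: {0,1,2,3,4,5}
  0 ≤ 5
  1 ≤ 5
  2 ≤ 5
  3 ≤ 5
  4 ≤ 5
  5 ≤ 5
glb = 5

Answer: A∧B = 5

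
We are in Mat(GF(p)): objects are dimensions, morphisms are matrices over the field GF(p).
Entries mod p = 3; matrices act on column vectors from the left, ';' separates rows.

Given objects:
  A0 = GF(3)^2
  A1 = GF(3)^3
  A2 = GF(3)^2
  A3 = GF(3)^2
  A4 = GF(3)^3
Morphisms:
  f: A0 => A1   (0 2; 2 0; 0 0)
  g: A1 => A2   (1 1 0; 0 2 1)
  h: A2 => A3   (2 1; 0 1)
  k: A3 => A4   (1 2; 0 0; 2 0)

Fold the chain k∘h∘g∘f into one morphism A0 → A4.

Answer: (1 1; 0 0; 1 2)

Trace:
  e0=[1,0] f=>[0,2,0] g=>[2,1] h=>[2,1] k=>[1,0,1]
  e1=[0,1] f=>[2,0,0] g=>[2,0] h=>[1,0] k=>[1,0,2]
⟦path⟧: (1 1; 0 0; 1 2)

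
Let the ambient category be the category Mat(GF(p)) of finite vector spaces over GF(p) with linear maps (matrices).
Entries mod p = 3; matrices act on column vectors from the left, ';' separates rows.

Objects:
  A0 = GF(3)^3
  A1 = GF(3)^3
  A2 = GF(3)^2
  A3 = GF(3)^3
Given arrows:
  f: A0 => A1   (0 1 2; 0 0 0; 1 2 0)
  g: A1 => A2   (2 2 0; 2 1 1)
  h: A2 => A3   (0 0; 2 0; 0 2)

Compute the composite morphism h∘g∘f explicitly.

  e0=[1,0,0] f=>[0,0,1] g=>[0,1] h=>[0,0,2]
  e1=[0,1,0] f=>[1,0,2] g=>[2,1] h=>[0,1,2]
  e2=[0,0,1] f=>[2,0,0] g=>[1,1] h=>[0,2,2]
⟦path⟧: (0 0 0; 0 1 2; 2 2 2)

Answer: (0 0 0; 0 1 2; 2 2 2)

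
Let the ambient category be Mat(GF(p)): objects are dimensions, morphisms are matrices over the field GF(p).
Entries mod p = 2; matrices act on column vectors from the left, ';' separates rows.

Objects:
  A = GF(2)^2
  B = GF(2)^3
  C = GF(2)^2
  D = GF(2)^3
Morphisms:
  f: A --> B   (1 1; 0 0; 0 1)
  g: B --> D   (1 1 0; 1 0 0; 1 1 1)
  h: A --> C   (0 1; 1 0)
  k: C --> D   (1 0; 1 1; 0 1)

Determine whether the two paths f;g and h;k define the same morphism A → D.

Path 1 = f;g:
  e0=(1,0) f-->(1,0,0) g-->(1,1,1)
  e1=(0,1) f-->(1,0,1) g-->(1,1,0)
  ⟦path⟧₁ = (1 1; 1 1; 1 0)
Path 2 = h;k:
  e0=(1,0) h-->(0,1) k-->(0,1,1)
  e1=(0,1) h-->(1,0) k-->(1,1,0)
  ⟦path⟧₂ = (0 1; 1 1; 1 0)
Equal? NO — does not commute

Answer: DOES NOT COMMUTE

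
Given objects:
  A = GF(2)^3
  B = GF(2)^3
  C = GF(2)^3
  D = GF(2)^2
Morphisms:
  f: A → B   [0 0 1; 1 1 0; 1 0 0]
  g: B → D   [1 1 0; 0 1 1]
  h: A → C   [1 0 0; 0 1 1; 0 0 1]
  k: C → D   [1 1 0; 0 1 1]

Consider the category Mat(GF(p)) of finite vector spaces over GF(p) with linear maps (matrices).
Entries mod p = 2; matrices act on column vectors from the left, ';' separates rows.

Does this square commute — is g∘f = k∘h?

Path 1 = f;g:
  e0=[1,0,0] f→[0,1,1] g→[1,0]
  e1=[0,1,0] f→[0,1,0] g→[1,1]
  e2=[0,0,1] f→[1,0,0] g→[1,0]
  result₁ = [1 1 1; 0 1 0]
Path 2 = h;k:
  e0=[1,0,0] h→[1,0,0] k→[1,0]
  e1=[0,1,0] h→[0,1,0] k→[1,1]
  e2=[0,0,1] h→[0,1,1] k→[1,0]
  result₂ = [1 1 1; 0 1 0]
Equal? YES — commutes

Answer: COMMUTES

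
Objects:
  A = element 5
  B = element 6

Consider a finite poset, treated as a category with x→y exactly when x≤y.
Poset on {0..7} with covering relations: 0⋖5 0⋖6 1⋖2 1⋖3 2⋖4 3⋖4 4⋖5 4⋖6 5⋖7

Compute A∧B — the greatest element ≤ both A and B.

{x : x≤A ∧ x≤B} = {0,1,2,3,4}  (A=5, B=6)
  maximal lower bounds 0 and 4 are incomparable: neither 0≤4 nor 4≤0
→ no greatest lower bound exists

Answer: NO MEET EXISTS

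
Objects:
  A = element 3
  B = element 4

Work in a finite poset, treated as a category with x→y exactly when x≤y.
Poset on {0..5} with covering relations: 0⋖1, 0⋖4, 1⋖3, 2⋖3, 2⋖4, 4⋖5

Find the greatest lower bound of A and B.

Answer: NO MEET EXISTS

Derivation:
Common predecessors of 3,4: {0,2}
  maximal lower bounds 0 and 2 are incomparable: neither 0<=2 nor 2<=0
→ no greatest lower bound exists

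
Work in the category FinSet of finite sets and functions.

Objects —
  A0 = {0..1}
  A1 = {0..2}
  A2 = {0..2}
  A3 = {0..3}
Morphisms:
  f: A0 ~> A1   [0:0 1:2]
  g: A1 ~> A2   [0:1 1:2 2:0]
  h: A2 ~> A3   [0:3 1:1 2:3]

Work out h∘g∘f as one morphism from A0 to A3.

Answer: [0:1 1:3]

Trace:
  0 f~>0 g~>1 h~>1
  1 f~>2 g~>0 h~>3
result: [0:1 1:3]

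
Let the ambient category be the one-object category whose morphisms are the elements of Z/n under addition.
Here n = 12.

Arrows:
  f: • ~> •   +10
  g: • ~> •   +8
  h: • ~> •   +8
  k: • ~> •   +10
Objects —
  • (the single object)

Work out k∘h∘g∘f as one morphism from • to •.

  0 +10≡10 +8≡6 +8≡2 +10≡0  (mod 12)
⟦path⟧: +0

Answer: +0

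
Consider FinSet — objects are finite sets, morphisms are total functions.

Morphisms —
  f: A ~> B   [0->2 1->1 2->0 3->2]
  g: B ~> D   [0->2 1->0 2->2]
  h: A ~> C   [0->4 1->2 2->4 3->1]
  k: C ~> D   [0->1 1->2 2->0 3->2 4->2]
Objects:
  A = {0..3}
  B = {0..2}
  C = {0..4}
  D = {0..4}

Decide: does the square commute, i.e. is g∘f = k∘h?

Along f;g (path 1):
  0 f~>2 g~>2
  1 f~>1 g~>0
  2 f~>0 g~>2
  3 f~>2 g~>2
  ⟦path⟧₁ = [0->2 1->0 2->2 3->2]
Along h;k (path 2):
  0 h~>4 k~>2
  1 h~>2 k~>0
  2 h~>4 k~>2
  3 h~>1 k~>2
  ⟦path⟧₂ = [0->2 1->0 2->2 3->2]
Equal? equal; square commutes

Answer: COMMUTES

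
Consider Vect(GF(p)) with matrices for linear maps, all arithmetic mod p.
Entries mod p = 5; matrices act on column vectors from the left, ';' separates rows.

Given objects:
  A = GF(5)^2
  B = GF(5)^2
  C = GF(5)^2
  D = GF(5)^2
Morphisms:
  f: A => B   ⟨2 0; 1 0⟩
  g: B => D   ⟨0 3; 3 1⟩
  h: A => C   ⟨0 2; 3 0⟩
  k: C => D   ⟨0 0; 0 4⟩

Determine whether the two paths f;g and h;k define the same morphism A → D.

Answer: DOES NOT COMMUTE

Trace:
Along f;g (path 1):
  e0=(1,0) f=>(2,1) g=>(3,2)
  e1=(0,1) f=>(0,0) g=>(0,0)
  ⟦path⟧₁ = ⟨3 0; 2 0⟩
Along h;k (path 2):
  e0=(1,0) h=>(0,3) k=>(0,2)
  e1=(0,1) h=>(2,0) k=>(0,0)
  ⟦path⟧₂ = ⟨0 0; 2 0⟩
Equal? differ; not commutative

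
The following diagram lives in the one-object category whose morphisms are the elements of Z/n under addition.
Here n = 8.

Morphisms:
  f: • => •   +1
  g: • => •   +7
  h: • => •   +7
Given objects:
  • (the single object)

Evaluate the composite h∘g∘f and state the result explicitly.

Answer: +7

Trace:
  0 +1≡1 +7≡0 +7≡7  (mod 8)
⟦path⟧: +7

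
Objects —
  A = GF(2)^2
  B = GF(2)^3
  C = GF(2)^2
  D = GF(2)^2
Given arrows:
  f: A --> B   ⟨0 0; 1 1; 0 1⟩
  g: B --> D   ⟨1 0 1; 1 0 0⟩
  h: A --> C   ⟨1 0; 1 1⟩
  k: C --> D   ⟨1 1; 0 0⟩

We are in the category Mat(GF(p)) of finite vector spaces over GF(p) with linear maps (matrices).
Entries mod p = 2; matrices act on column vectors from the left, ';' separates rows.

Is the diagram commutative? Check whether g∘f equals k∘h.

Along f;g (path 1):
  e0=(1,0) f-->(0,1,0) g-->(0,0)
  e1=(0,1) f-->(0,1,1) g-->(1,0)
  result₁ = ⟨0 1; 0 0⟩
Along h;k (path 2):
  e0=(1,0) h-->(1,1) k-->(0,0)
  e1=(0,1) h-->(0,1) k-->(1,0)
  result₂ = ⟨0 1; 0 0⟩
Equal? equal; square commutes

Answer: COMMUTES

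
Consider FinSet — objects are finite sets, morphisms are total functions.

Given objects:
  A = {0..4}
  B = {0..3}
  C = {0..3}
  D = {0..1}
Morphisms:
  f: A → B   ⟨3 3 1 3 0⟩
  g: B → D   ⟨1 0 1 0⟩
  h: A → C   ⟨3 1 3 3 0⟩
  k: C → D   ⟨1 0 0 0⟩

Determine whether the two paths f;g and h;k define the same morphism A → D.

Path 1 = f;g:
  0 f→3 g→0
  1 f→3 g→0
  2 f→1 g→0
  3 f→3 g→0
  4 f→0 g→1
  composite₁ = ⟨0 0 0 0 1⟩
Path 2 = h;k:
  0 h→3 k→0
  1 h→1 k→0
  2 h→3 k→0
  3 h→3 k→0
  4 h→0 k→1
  composite₂ = ⟨0 0 0 0 1⟩
Equal? YES — commutes

Answer: COMMUTES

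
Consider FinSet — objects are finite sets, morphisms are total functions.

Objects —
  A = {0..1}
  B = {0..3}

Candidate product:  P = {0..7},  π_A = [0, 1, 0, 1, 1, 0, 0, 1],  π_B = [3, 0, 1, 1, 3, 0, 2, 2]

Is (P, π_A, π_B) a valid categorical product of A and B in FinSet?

|A|·|B| = 2·4 = 8;  |P| = 8
Check the pairing map k ↦ (π_A(k), π_B(k)):
  0 ↦ (0,3)
  1 ↦ (1,0)
  2 ↦ (0,1)
  3 ↦ (1,1)
  4 ↦ (1,3)
  5 ↦ (0,0)
  6 ↦ (0,2)
  7 ↦ (1,2)
distinct pairs in image: 8 / 8 needed
  → bijection onto A×B; projections well-typed.

Answer: VALID PRODUCT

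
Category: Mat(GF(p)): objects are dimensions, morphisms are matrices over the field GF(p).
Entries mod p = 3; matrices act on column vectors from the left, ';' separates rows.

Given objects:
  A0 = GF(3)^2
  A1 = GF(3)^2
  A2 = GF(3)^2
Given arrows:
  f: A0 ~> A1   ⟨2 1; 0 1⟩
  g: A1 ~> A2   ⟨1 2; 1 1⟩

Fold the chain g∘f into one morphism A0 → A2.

Answer: ⟨2 0; 2 2⟩

Derivation:
  e0=(1,0) f~>(2,0) g~>(2,2)
  e1=(0,1) f~>(1,1) g~>(0,2)
⟦path⟧: ⟨2 0; 2 2⟩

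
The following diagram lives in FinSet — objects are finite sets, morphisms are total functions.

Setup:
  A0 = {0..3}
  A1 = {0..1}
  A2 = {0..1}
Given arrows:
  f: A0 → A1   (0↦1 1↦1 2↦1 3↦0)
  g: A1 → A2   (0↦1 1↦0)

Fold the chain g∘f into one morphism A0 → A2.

  0 f→1 g→0
  1 f→1 g→0
  2 f→1 g→0
  3 f→0 g→1
result: (0↦0 1↦0 2↦0 3↦1)

Answer: (0↦0 1↦0 2↦0 3↦1)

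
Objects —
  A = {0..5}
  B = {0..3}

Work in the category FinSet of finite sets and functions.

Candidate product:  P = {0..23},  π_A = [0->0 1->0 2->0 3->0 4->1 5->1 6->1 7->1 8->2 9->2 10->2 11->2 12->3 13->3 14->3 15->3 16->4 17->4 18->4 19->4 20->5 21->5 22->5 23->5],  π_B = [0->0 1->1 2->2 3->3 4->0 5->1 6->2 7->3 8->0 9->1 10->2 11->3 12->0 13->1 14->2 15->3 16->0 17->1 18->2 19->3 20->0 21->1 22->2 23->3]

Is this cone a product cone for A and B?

Answer: VALID PRODUCT

Derivation:
|A|·|B| = 6·4 = 24;  |P| = 24
Check the pairing map k ↦ (π_A(k), π_B(k)):
  0 -> (0,0)
  1 -> (0,1)
  2 -> (0,2)
  3 -> (0,3)
  4 -> (1,0)
  5 -> (1,1)
  6 -> (1,2)
  7 -> (1,3)
  8 -> (2,0)
  9 -> (2,1)
  10 -> (2,2)
  11 -> (2,3)
  12 -> (3,0)
  13 -> (3,1)
  14 -> (3,2)
  15 -> (3,3)
  16 -> (4,0)
  17 -> (4,1)
  18 -> (4,2)
  19 -> (4,3)
  20 -> (5,0)
  21 -> (5,1)
  22 -> (5,2)
  23 -> (5,3)
distinct pairs in image: 24 / 24 needed
  → bijection onto A×B; projections well-typed.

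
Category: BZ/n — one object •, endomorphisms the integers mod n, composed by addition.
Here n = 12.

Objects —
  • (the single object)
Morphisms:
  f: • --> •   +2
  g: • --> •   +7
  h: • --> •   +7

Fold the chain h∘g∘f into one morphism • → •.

  0 +2≡2 +7≡9 +7≡4  (mod 12)
result: +4

Answer: +4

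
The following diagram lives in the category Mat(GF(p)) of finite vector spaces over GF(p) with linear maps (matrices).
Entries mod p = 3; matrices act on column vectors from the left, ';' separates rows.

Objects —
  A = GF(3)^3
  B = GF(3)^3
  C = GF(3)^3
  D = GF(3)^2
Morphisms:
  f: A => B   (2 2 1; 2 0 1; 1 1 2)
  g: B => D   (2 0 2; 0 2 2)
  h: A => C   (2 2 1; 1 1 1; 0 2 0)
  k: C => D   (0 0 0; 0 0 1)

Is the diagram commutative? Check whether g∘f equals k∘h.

Path 1 = f;g:
  e0=(1,0,0) f=>(2,2,1) g=>(0,0)
  e1=(0,1,0) f=>(2,0,1) g=>(0,2)
  e2=(0,0,1) f=>(1,1,2) g=>(0,0)
  ⟦path⟧₁ = (0 0 0; 0 2 0)
Path 2 = h;k:
  e0=(1,0,0) h=>(2,1,0) k=>(0,0)
  e1=(0,1,0) h=>(2,1,2) k=>(0,2)
  e2=(0,0,1) h=>(1,1,0) k=>(0,0)
  ⟦path⟧₂ = (0 0 0; 0 2 0)
Equal? YES — commutes

Answer: COMMUTES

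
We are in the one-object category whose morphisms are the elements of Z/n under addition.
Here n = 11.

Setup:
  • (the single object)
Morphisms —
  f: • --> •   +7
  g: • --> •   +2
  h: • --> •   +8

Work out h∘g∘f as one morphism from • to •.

Answer: +6

Work:
  0 +7≡7 +2≡9 +8≡6  (mod 11)
result: +6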